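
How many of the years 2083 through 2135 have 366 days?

12

Years divisible by 4: 2084, 2088, …, 2132 — 13 in all.
Of these, 2100 is divisible by 100 but not 400, so not leap.
Leap years: 13 − 1 = 12.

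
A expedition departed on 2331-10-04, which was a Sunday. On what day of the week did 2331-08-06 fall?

Thursday

Count forward from the earlier date (August 6, 2331) to the later (October 4, 2331):
August 2331: 31 − 6 = 25 days remain.
Then September (30): 30 days.
October 1–4, 2331: 4 days.
Total: 25 + 30 + 4 = 59 days.
59 mod 7 = 3, so 3 days before Sunday is Thursday.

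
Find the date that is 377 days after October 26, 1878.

November 7, 1879

Count 377 days after October 26, 1878:
October 1878: 31 − 26 = 5 days remain.
Then 12 full months totalling 365 days.
November 1–7, 1879: 7 days.
Total: 5 + 365 + 7 = 377 days.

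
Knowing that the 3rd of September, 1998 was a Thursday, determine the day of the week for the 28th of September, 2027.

From September 3, 1998 to September 3, 2027: 29 years, of which 7 contain a Feb 29 — 22×365 + 7×366 = 10592 days.
(2000 is a leap year (divisible by 400).)
Within September 2027: 28 − 3 = 25 days.
Total: 10617 days.
10617 mod 7 = 5, so 5 days after Thursday is Tuesday.

Tuesday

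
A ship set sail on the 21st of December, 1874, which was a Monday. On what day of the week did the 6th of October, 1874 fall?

Count forward from the earlier date (October 6, 1874) to the later (December 21, 1874):
October 1874: 31 − 6 = 25 days remain.
Then November (30): 30 days.
December 1–21, 1874: 21 days.
Total: 25 + 30 + 21 = 76 days.
76 mod 7 = 6, so 6 days before Monday is Tuesday.

Tuesday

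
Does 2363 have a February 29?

No

2363 is not a leap year.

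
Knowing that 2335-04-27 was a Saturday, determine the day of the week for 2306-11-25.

Sunday

Count forward from the earlier date (November 25, 2306) to the later (April 27, 2335):
Day-of-year of November 25, 2306: 329.
Day-of-year of April 27, 2335: 117.
2306 has 365 days, so 365 − 329 = 36 days remain in 2306.
Full years 2307–2334: 21 common + 7 leap = 21×365 + 7×366 = 10227 days.
Total: 36 + 10227 + 117 = 10380 days.
10380 mod 7 = 6, so 6 days before Saturday is Sunday.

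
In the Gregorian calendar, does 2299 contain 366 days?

No

2299 is not a leap year.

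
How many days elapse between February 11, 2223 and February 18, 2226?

February 11, 2223 → February 11, 2224: 365 days.
February 11, 2224 → February 11, 2225: 366 days (2224 is a leap year).
February 11, 2225 → February 11, 2226: 365 days.
Within February 2226: 18 − 11 = 7 days.
Total: 1103 days.

1103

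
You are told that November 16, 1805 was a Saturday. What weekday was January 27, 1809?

November 16, 1805 → November 16, 1806: 365 days.
November 16, 1806 → November 16, 1807: 365 days.
November 16, 1807 → November 16, 1808: 366 days (1808 is a leap year).
November 1808: 30 − 16 = 14 days remain.
Then December (31): 31 days.
January 1–27, 1809: 27 days.
Residual: 72 days.
Total: 1168 days.
1168 mod 7 = 6, so 6 days after Saturday is Friday.

Friday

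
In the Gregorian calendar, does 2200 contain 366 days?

No

2200 is not a leap year (divisible by 100 but not 400).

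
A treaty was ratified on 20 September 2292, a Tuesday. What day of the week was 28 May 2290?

Wednesday

Count forward from the earlier date (May 28, 2290) to the later (September 20, 2292):
May 2290: 31 − 28 = 3 days remain.
Then 27 full months totalling 823 days.
September 1–20, 2292: 20 days.
Total: 3 + 823 + 20 = 846 days.
846 mod 7 = 6, so 6 days before Tuesday is Wednesday.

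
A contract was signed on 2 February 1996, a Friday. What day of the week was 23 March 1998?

Monday

February 2, 1996 → February 2, 1997: 366 days (1996 is a leap year).
February 2, 1997 → February 2, 1998: 365 days.
February 1998: 28 − 2 = 26 days remain (1998 is not a leap year, so February has 28 days).
March 1–23, 1998: 23 days.
Residual: 49 days.
Total: 780 days.
780 mod 7 = 3, so 3 days after Friday is Monday.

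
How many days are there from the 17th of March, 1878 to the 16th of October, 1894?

Day-of-year of March 17, 1878: 76.
Day-of-year of October 16, 1894: 289.
1878 has 365 days, so 365 − 76 = 289 days remain in 1878.
Full years 1879–1893: 11 common + 4 leap = 11×365 + 4×366 = 5479 days.
Total: 289 + 5479 + 289 = 6057 days.

6057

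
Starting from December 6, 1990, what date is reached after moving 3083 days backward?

June 28, 1982

Count 3083 days before December 6, 1990:
From June 28, 1982 to June 28, 1990: 8 years, of which 2 contain a Feb 29 — 6×365 + 2×366 = 2922 days.
June 1990: 30 − 28 = 2 days remain.
Then July (31), August (31), September (30), October (31), November (30): 31 + 31 + 30 + 31 + 30 = 153 days.
December 1–6, 1990: 6 days.
Residual: 161 days.
Total: 3083 days.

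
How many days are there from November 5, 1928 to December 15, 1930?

770

Day-of-year of November 5, 1928: 310.
Day-of-year of December 15, 1930: 349.
1928 has 366 days, so 366 − 310 = 56 days remain in 1928.
Full years: 1929: 365. Sum = 365.
Total: 56 + 365 + 349 = 770 days.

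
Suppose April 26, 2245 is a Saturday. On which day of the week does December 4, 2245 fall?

Thursday

April 2245: 30 − 26 = 4 days remain.
Then May (31), June (30), July (31), August (31), September (30), October (31), November (30): 31 + 30 + 31 + 31 + 30 + 31 + 30 = 214 days.
December 1–4, 2245: 4 days.
Total: 4 + 214 + 4 = 222 days.
222 mod 7 = 5, so 5 days after Saturday is Thursday.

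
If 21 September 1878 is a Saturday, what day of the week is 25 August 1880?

Wednesday

Day-of-year of September 21, 1878: 264.
Day-of-year of August 25, 1880: 238.
1878 has 365 days, so 365 − 264 = 101 days remain in 1878.
Full years: 1879: 365. Sum = 365.
Total: 101 + 365 + 238 = 704 days.
704 mod 7 = 4, so 4 days after Saturday is Wednesday.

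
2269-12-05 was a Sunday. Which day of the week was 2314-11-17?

Tuesday

Day-of-year of December 5, 2269: 339.
Day-of-year of November 17, 2314: 321.
2269 has 365 days, so 365 − 339 = 26 days remain in 2269.
Full years 2270–2313: 34 common + 10 leap = 34×365 + 10×366 = 16070 days.
Total: 26 + 16070 + 321 = 16417 days.
16417 mod 7 = 2, so 2 days after Sunday is Tuesday.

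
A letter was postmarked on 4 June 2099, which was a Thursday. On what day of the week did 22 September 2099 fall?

Tuesday

June 2099: 30 − 4 = 26 days remain.
Then July (31), August (31): 31 + 31 = 62 days.
September 1–22, 2099: 22 days.
Total: 26 + 62 + 22 = 110 days.
110 mod 7 = 5, so 5 days after Thursday is Tuesday.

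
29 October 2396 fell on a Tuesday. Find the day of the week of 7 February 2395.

Tuesday

Count forward from the earlier date (February 7, 2395) to the later (October 29, 2396):
February 2395: 28 − 7 = 21 days remain (2395 is not a leap year, so February has 28 days).
Then 19 full months totalling 580 days.
October 1–29, 2396: 29 days.
Total: 21 + 580 + 29 = 630 days.
630 is a multiple of 7, so 7 February 2395 falls on the same weekday: Tuesday.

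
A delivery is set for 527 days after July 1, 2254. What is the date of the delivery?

December 10, 2255

Count 527 days after July 1, 2254:
Day-of-year of July 1, 2254: 182.
Day-of-year of December 10, 2255: 344.
2254 has 365 days, so 365 − 182 = 183 days remain in 2254.
Total: 183 + 344 = 527 days.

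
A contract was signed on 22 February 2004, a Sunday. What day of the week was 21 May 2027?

Day-of-year of February 22, 2004: 53.
Day-of-year of May 21, 2027: 141.
2004 has 366 days, so 366 − 53 = 313 days remain in 2004.
Full years 2005–2026: 17 common + 5 leap = 17×365 + 5×366 = 8035 days.
Total: 313 + 8035 + 141 = 8489 days.
8489 mod 7 = 5, so 5 days after Sunday is Friday.

Friday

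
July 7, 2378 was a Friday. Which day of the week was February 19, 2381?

July 7, 2378 → July 7, 2379: 365 days.
July 7, 2379 → July 7, 2380: 366 days (2380 is a leap year).
July 2380: 31 − 7 = 24 days remain.
Then August (31), September (30), October (31), November (30), December (31), January (31): 31 + 30 + 31 + 30 + 31 + 31 = 184 days.
February 1–19, 2381: 19 days (2381 is not a leap year).
Residual: 227 days.
Total: 958 days.
958 mod 7 = 6, so 6 days after Friday is Thursday.

Thursday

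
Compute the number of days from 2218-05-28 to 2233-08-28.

Day-of-year of May 28, 2218: 148.
Day-of-year of August 28, 2233: 240.
2218 has 365 days, so 365 − 148 = 217 days remain in 2218.
Full years 2219–2232: 10 common + 4 leap = 10×365 + 4×366 = 5114 days.
Total: 217 + 5114 + 240 = 5571 days.

5571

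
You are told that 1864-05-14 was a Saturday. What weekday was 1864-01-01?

Count forward from the earlier date (January 1, 1864) to the later (May 14, 1864):
January 1864: 31 − 1 = 30 days remain.
Then February 1864 (29), March (31), April (30): 29 + 31 + 30 = 90 days.
May 1–14, 1864: 14 days.
Total: 30 + 90 + 14 = 134 days.
134 mod 7 = 1, so 1 day before Saturday is Friday.

Friday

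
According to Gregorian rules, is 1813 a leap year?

1813 is not a leap year.

No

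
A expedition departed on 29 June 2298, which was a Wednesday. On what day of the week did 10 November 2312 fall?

Day-of-year of June 29, 2298: 180.
Day-of-year of November 10, 2312: 315.
2298 has 365 days, so 365 − 180 = 185 days remain in 2298.
Full years 2299–2311: 11 common + 2 leap = 11×365 + 2×366 = 4747 days.
Total: 185 + 4747 + 315 = 5247 days.
5247 mod 7 = 4, so 4 days after Wednesday is Sunday.

Sunday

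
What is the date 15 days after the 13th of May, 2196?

the 28th of May, 2196

Count 15 days after May 13, 2196:
Within May 2196: 28 − 13 = 15 days.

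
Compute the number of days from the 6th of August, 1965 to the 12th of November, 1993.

10325

Day-of-year of August 6, 1965: 218.
Day-of-year of November 12, 1993: 316.
1965 has 365 days, so 365 − 218 = 147 days remain in 1965.
Full years 1966–1992: 20 common + 7 leap = 20×365 + 7×366 = 9862 days.
Total: 147 + 9862 + 316 = 10325 days.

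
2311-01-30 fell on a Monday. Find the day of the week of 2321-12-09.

Friday

From January 30, 2311 to January 30, 2321: 10 years, of which 3 contain a Feb 29 — 7×365 + 3×366 = 3653 days.
January 2321: 31 − 30 = 1 day remains.
Then 10 full months totalling 303 days.
December 1–9, 2321: 9 days.
Residual: 313 days.
Total: 3966 days.
3966 mod 7 = 4, so 4 days after Monday is Friday.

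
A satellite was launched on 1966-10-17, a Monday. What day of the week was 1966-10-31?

Within October 1966: 31 − 17 = 14 days.
14 is a multiple of 7, so 1966-10-31 falls on the same weekday: Monday.

Monday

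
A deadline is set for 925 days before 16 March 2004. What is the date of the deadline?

3 September 2001

Count 925 days before March 16, 2004:
Day-of-year of September 3, 2001: 246.
Day-of-year of March 16, 2004: 76.
2001 has 365 days, so 365 − 246 = 119 days remain in 2001.
Full years: 2002: 365; 2003: 365. Sum = 730.
Total: 119 + 730 + 76 = 925 days.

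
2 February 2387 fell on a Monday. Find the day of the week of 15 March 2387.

February 2387: 28 − 2 = 26 days remain (2387 is not a leap year, so February has 28 days).
March 1–15, 2387: 15 days.
Total: 26 + 15 = 41 days.
41 mod 7 = 6, so 6 days after Monday is Sunday.

Sunday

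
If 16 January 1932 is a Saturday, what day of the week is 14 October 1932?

Friday

January 1932: 31 − 16 = 15 days remain.
Then February 1932 (29), March (31), April (30), May (31), June (30), July (31), August (31), September (30): 29 + 31 + 30 + 31 + 30 + 31 + 31 + 30 = 243 days.
October 1–14, 1932: 14 days.
Total: 15 + 243 + 14 = 272 days.
272 mod 7 = 6, so 6 days after Saturday is Friday.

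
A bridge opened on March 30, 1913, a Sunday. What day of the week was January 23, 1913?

Thursday

Count forward from the earlier date (January 23, 1913) to the later (March 30, 1913):
January 1913: 31 − 23 = 8 days remain.
Then February 1913 (28): 28 days.
March 1–30, 1913: 30 days.
Total: 8 + 28 + 30 = 66 days.
66 mod 7 = 3, so 3 days before Sunday is Thursday.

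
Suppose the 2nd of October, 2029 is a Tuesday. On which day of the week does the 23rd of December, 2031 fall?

Tuesday

October 2029: 31 − 2 = 29 days remain.
Then 25 full months totalling 760 days.
December 1–23, 2031: 23 days.
Total: 29 + 760 + 23 = 812 days.
812 is a multiple of 7, so the 23rd of December, 2031 falls on the same weekday: Tuesday.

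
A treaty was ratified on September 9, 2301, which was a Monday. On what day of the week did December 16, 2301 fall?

September 2301: 30 − 9 = 21 days remain.
Then October (31), November (30): 31 + 30 = 61 days.
December 1–16, 2301: 16 days.
Total: 21 + 61 + 16 = 98 days.
98 is a multiple of 7, so December 16, 2301 falls on the same weekday: Monday.

Monday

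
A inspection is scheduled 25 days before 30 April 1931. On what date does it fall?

5 April 1931

Count 25 days before April 30, 1931:
Within April 1931: 30 − 5 = 25 days.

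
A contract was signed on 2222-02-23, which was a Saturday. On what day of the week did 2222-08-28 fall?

Wednesday

February 2222: 28 − 23 = 5 days remain (2222 is not a leap year, so February has 28 days).
Then March (31), April (30), May (31), June (30), July (31): 31 + 30 + 31 + 30 + 31 = 153 days.
August 1–28, 2222: 28 days.
Total: 5 + 153 + 28 = 186 days.
186 mod 7 = 4, so 4 days after Saturday is Wednesday.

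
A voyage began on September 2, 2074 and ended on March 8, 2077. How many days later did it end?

918

Day-of-year of September 2, 2074: 245.
Day-of-year of March 8, 2077: 67.
2074 has 365 days, so 365 − 245 = 120 days remain in 2074.
Full years: 2075: 365; 2076: 366. Sum = 731.
Total: 120 + 731 + 67 = 918 days.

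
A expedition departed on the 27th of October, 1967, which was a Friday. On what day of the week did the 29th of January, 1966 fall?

Count forward from the earlier date (January 29, 1966) to the later (October 27, 1967):
Day-of-year of January 29, 1966: 29.
Day-of-year of October 27, 1967: 300.
1966 has 365 days, so 365 − 29 = 336 days remain in 1966.
Total: 336 + 300 = 636 days.
636 mod 7 = 6, so 6 days before Friday is Saturday.

Saturday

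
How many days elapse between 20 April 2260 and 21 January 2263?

1006

Day-of-year of April 20, 2260: 111.
Day-of-year of January 21, 2263: 21.
2260 has 366 days, so 366 − 111 = 255 days remain in 2260.
Full years: 2261: 365; 2262: 365. Sum = 730.
Total: 255 + 730 + 21 = 1006 days.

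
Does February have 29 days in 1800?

1800 is not a leap year (divisible by 100 but not 400).

No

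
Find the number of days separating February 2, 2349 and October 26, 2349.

266

February 2349: 28 − 2 = 26 days remain (2349 is not a leap year, so February has 28 days).
Then March (31), April (30), May (31), June (30), July (31), August (31), September (30): 31 + 30 + 31 + 30 + 31 + 31 + 30 = 214 days.
October 1–26, 2349: 26 days.
Total: 26 + 214 + 26 = 266 days.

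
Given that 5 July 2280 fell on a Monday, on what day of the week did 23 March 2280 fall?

Count forward from the earlier date (March 23, 2280) to the later (July 5, 2280):
March 2280: 31 − 23 = 8 days remain.
Then April (30), May (31), June (30): 30 + 31 + 30 = 91 days.
July 1–5, 2280: 5 days.
Total: 8 + 91 + 5 = 104 days.
104 mod 7 = 6, so 6 days before Monday is Tuesday.

Tuesday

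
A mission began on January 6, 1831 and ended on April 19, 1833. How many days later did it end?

January 6, 1831 → January 6, 1832: 365 days.
January 6, 1832 → January 6, 1833: 366 days (1832 is a leap year).
January 1833: 31 − 6 = 25 days remain.
Then February 1833 (28), March (31): 28 + 31 = 59 days.
April 1–19, 1833: 19 days.
Residual: 103 days.
Total: 834 days.

834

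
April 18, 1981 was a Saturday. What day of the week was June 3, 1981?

April 1981: 30 − 18 = 12 days remain.
Then May (31): 31 days.
June 1–3, 1981: 3 days.
Total: 12 + 31 + 3 = 46 days.
46 mod 7 = 4, so 4 days after Saturday is Wednesday.

Wednesday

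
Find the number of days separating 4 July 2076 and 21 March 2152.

27653

Day-of-year of July 4, 2076: 186.
Day-of-year of March 21, 2152: 81.
2076 has 366 days, so 366 − 186 = 180 days remain in 2076.
Full years 2077–2151: 58 common + 17 leap = 58×365 + 17×366 = 27392 days.
Total: 180 + 27392 + 81 = 27653 days.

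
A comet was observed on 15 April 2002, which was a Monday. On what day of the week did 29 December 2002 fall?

Sunday

April 2002: 30 − 15 = 15 days remain.
Then May (31), June (30), July (31), August (31), September (30), October (31), November (30): 31 + 30 + 31 + 31 + 30 + 31 + 30 = 214 days.
December 1–29, 2002: 29 days.
Total: 15 + 214 + 29 = 258 days.
258 mod 7 = 6, so 6 days after Monday is Sunday.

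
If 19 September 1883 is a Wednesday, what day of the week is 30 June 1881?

Thursday

Count forward from the earlier date (June 30, 1881) to the later (September 19, 1883):
June 30, 1881 → June 30, 1882: 365 days.
June 30, 1882 → June 30, 1883: 365 days.
June 1883: 30 − 30 = 0 days remain.
Then July (31), August (31): 31 + 31 = 62 days.
September 1–19, 1883: 19 days.
Residual: 81 days.
Total: 811 days.
811 mod 7 = 6, so 6 days before Wednesday is Thursday.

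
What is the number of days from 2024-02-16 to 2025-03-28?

406

Day-of-year of February 16, 2024: 47.
Day-of-year of March 28, 2025: 87.
2024 has 366 days, so 366 − 47 = 319 days remain in 2024.
Total: 319 + 87 = 406 days.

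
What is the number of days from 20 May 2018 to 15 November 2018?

179

May 2018: 31 − 20 = 11 days remain.
Then June (30), July (31), August (31), September (30), October (31): 30 + 31 + 31 + 30 + 31 = 153 days.
November 1–15, 2018: 15 days.
Total: 11 + 153 + 15 = 179 days.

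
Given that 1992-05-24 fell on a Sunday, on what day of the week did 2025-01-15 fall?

Wednesday

From May 24, 1992 to May 24, 2024: 32 years, of which 8 contain a Feb 29 — 24×365 + 8×366 = 11688 days.
(2000 is a leap year (divisible by 400).)
May 2024: 31 − 24 = 7 days remain.
Then June (30), July (31), August (31), September (30), October (31), November (30), December (31): 30 + 31 + 31 + 30 + 31 + 30 + 31 = 214 days.
January 1–15, 2025: 15 days.
Residual: 236 days.
Total: 11924 days.
11924 mod 7 = 3, so 3 days after Sunday is Wednesday.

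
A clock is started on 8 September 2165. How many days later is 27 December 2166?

475

September 8, 2165 → September 8, 2166: 365 days.
September 2166: 30 − 8 = 22 days remain.
Then October (31), November (30): 31 + 30 = 61 days.
December 1–27, 2166: 27 days.
Residual: 110 days.
Total: 475 days.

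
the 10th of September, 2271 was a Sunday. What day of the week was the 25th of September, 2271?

Within September 2271: 25 − 10 = 15 days.
15 mod 7 = 1, so 1 day after Sunday is Monday.

Monday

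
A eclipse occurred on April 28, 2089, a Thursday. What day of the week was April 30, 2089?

Saturday

Within April 2089: 30 − 28 = 2 days.
2 mod 7 = 2, so 2 days after Thursday is Saturday.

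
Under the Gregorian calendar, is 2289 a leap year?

No

2289 is not a leap year.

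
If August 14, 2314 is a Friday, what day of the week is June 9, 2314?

Count forward from the earlier date (June 9, 2314) to the later (August 14, 2314):
June 2314: 30 − 9 = 21 days remain.
Then July (31): 31 days.
August 1–14, 2314: 14 days.
Total: 21 + 31 + 14 = 66 days.
66 mod 7 = 3, so 3 days before Friday is Tuesday.

Tuesday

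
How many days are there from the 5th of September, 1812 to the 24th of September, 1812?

19

Within September 1812: 24 − 5 = 19 days.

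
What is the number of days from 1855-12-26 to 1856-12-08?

December 1855: 31 − 26 = 5 days remain.
Then 11 full months totalling 335 days.
December 1–8, 1856: 8 days.
Residual: 348 days.
Total: 348 days.

348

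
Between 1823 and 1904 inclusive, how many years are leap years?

Years divisible by 4: 1824, 1828, …, 1904 — 21 in all.
Of these, 1900 is divisible by 100 but not 400, so not leap.
Leap years: 21 − 1 = 20.

20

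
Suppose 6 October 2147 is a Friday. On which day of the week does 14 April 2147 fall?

Count forward from the earlier date (April 14, 2147) to the later (October 6, 2147):
April 2147: 30 − 14 = 16 days remain.
Then May (31), June (30), July (31), August (31), September (30): 31 + 30 + 31 + 31 + 30 = 153 days.
October 1–6, 2147: 6 days.
Total: 16 + 153 + 6 = 175 days.
175 is a multiple of 7, so 14 April 2147 falls on the same weekday: Friday.

Friday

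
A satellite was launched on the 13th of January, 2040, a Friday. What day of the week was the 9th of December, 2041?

January 13, 2040 → January 13, 2041: 366 days (2040 is a leap year).
January 2041: 31 − 13 = 18 days remain.
Then 10 full months totalling 303 days.
December 1–9, 2041: 9 days.
Residual: 330 days.
Total: 696 days.
696 mod 7 = 3, so 3 days after Friday is Monday.

Monday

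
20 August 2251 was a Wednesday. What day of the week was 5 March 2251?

Wednesday

Count forward from the earlier date (March 5, 2251) to the later (August 20, 2251):
March 2251: 31 − 5 = 26 days remain.
Then April (30), May (31), June (30), July (31): 30 + 31 + 30 + 31 = 122 days.
August 1–20, 2251: 20 days.
Total: 26 + 122 + 20 = 168 days.
168 is a multiple of 7, so 5 March 2251 falls on the same weekday: Wednesday.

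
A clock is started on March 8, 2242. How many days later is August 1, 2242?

146

March 2242: 31 − 8 = 23 days remain.
Then April (30), May (31), June (30), July (31): 30 + 31 + 30 + 31 = 122 days.
August 1, 2242: 1 day.
Total: 23 + 122 + 1 = 146 days.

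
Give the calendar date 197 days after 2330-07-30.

2331-02-12

Count 197 days after July 30, 2330:
Day-of-year of July 30, 2330: 211.
Day-of-year of February 12, 2331: 43.
2330 has 365 days, so 365 − 211 = 154 days remain in 2330.
Total: 154 + 43 = 197 days.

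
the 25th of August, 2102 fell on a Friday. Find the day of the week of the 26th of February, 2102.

Count forward from the earlier date (February 26, 2102) to the later (August 25, 2102):
February 2102: 28 − 26 = 2 days remain (2102 is not a leap year, so February has 28 days).
Then March (31), April (30), May (31), June (30), July (31): 31 + 30 + 31 + 30 + 31 = 153 days.
August 1–25, 2102: 25 days.
Total: 2 + 153 + 25 = 180 days.
180 mod 7 = 5, so 5 days before Friday is Sunday.

Sunday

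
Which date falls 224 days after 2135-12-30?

2136-08-10

Count 224 days after December 30, 2135:
December 2135: 31 − 30 = 1 day remains.
Then January (31), February 2136 (29), March (31), April (30), May (31), June (30), July (31): 31 + 29 + 31 + 30 + 31 + 30 + 31 = 213 days.
August 1–10, 2136: 10 days.
Residual: 224 days.
Total: 224 days.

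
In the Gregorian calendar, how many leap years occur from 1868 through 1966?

Years divisible by 4: 1868, 1872, …, 1964 — 25 in all.
Of these, 1900 is divisible by 100 but not 400, so not leap.
Leap years: 25 − 1 = 24.

24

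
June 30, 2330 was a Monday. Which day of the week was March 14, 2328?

Wednesday

Count forward from the earlier date (March 14, 2328) to the later (June 30, 2330):
March 14, 2328 → March 14, 2329: 365 days.
March 14, 2329 → March 14, 2330: 365 days.
March 2330: 31 − 14 = 17 days remain.
Then April (30), May (31): 30 + 31 = 61 days.
June 1–30, 2330: 30 days.
Residual: 108 days.
Total: 838 days.
838 mod 7 = 5, so 5 days before Monday is Wednesday.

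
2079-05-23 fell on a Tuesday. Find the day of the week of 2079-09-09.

May 2079: 31 − 23 = 8 days remain.
Then June (30), July (31), August (31): 30 + 31 + 31 = 92 days.
September 1–9, 2079: 9 days.
Total: 8 + 92 + 9 = 109 days.
109 mod 7 = 4, so 4 days after Tuesday is Saturday.

Saturday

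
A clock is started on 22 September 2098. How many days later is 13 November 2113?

5530

Day-of-year of September 22, 2098: 265.
Day-of-year of November 13, 2113: 317.
2098 has 365 days, so 365 − 265 = 100 days remain in 2098.
Full years 2099–2112: 11 common + 3 leap = 11×365 + 3×366 = 5113 days.
Total: 100 + 5113 + 317 = 5530 days.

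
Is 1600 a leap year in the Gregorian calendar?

1600 is a leap year (divisible by 400).

Yes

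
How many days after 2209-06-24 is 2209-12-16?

June 2209: 30 − 24 = 6 days remain.
Then July (31), August (31), September (30), October (31), November (30): 31 + 31 + 30 + 31 + 30 = 153 days.
December 1–16, 2209: 16 days.
Total: 6 + 153 + 16 = 175 days.

175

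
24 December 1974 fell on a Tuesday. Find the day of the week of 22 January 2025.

Day-of-year of December 24, 1974: 358.
Day-of-year of January 22, 2025: 22.
1974 has 365 days, so 365 − 358 = 7 days remain in 1974.
Full years 1975–2024: 37 common + 13 leap = 37×365 + 13×366 = 18263 days.
Total: 7 + 18263 + 22 = 18292 days.
18292 mod 7 = 1, so 1 day after Tuesday is Wednesday.

Wednesday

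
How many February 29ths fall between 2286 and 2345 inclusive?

Years divisible by 4: 2288, 2292, …, 2344 — 15 in all.
Of these, 2300 is divisible by 100 but not 400, so not leap.
Leap years: 15 − 1 = 14.

14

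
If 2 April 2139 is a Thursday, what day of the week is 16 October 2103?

Count forward from the earlier date (October 16, 2103) to the later (April 2, 2139):
Day-of-year of October 16, 2103: 289.
Day-of-year of April 2, 2139: 92.
2103 has 365 days, so 365 − 289 = 76 days remain in 2103.
Full years 2104–2138: 26 common + 9 leap = 26×365 + 9×366 = 12784 days.
Total: 76 + 12784 + 92 = 12952 days.
12952 mod 7 = 2, so 2 days before Thursday is Tuesday.

Tuesday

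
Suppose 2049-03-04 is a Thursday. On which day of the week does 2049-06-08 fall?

March 2049: 31 − 4 = 27 days remain.
Then April (30), May (31): 30 + 31 = 61 days.
June 1–8, 2049: 8 days.
Total: 27 + 61 + 8 = 96 days.
96 mod 7 = 5, so 5 days after Thursday is Tuesday.

Tuesday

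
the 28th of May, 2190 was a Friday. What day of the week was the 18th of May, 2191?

Day-of-year of May 28, 2190: 148.
Day-of-year of May 18, 2191: 138.
2190 has 365 days, so 365 − 148 = 217 days remain in 2190.
Total: 217 + 138 = 355 days.
355 mod 7 = 5, so 5 days after Friday is Wednesday.

Wednesday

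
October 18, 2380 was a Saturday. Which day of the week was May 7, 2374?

Count forward from the earlier date (May 7, 2374) to the later (October 18, 2380):
May 7, 2374 → May 7, 2375: 365 days.
May 7, 2375 → May 7, 2376: 366 days (2376 is a leap year).
May 7, 2376 → May 7, 2377: 365 days.
May 7, 2377 → May 7, 2378: 365 days.
May 7, 2378 → May 7, 2379: 365 days.
May 7, 2379 → May 7, 2380: 366 days (2380 is a leap year).
May 2380: 31 − 7 = 24 days remain.
Then June (30), July (31), August (31), September (30): 30 + 31 + 31 + 30 = 122 days.
October 1–18, 2380: 18 days.
Residual: 164 days.
Total: 2356 days.
2356 mod 7 = 4, so 4 days before Saturday is Tuesday.

Tuesday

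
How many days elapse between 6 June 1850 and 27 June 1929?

28875

From June 6, 1850 to June 6, 1929: 79 years, of which 19 contain a Feb 29 — 60×365 + 19×366 = 28854 days.
(1900 is not a leap year (divisible by 100 but not 400).)
Within June 1929: 27 − 6 = 21 days.
Total: 28875 days.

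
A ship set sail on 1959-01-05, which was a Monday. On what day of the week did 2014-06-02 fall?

Day-of-year of January 5, 1959: 5.
Day-of-year of June 2, 2014: 153.
1959 has 365 days, so 365 − 5 = 360 days remain in 1959.
Full years 1960–2013: 40 common + 14 leap = 40×365 + 14×366 = 19724 days.
Total: 360 + 19724 + 153 = 20237 days.
20237 is a multiple of 7, so 2014-06-02 falls on the same weekday: Monday.

Monday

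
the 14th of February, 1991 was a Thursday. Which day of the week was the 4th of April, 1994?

February 14, 1991 → February 14, 1992: 365 days.
February 14, 1992 → February 14, 1993: 366 days (1992 is a leap year).
February 14, 1993 → February 14, 1994: 365 days.
February 1994: 28 − 14 = 14 days remain (1994 is not a leap year, so February has 28 days).
Then March (31): 31 days.
April 1–4, 1994: 4 days.
Residual: 49 days.
Total: 1145 days.
1145 mod 7 = 4, so 4 days after Thursday is Monday.

Monday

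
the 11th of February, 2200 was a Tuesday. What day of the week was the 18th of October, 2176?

Friday

Count forward from the earlier date (October 18, 2176) to the later (February 11, 2200):
From October 18, 2176 to October 18, 2199: 23 years, of which 5 contain a Feb 29 — 18×365 + 5×366 = 8400 days.
October 2199: 31 − 18 = 13 days remain.
Then November (30), December (31), January (31): 30 + 31 + 31 = 92 days.
February 1–11, 2200: 11 days (2200 is not a leap year (divisible by 100 but not 400)).
Residual: 116 days.
Total: 8516 days.
8516 mod 7 = 4, so 4 days before Tuesday is Friday.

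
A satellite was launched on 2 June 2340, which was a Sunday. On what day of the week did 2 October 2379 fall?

Tuesday

Day-of-year of June 2, 2340: 154.
Day-of-year of October 2, 2379: 275.
2340 has 366 days, so 366 − 154 = 212 days remain in 2340.
Full years 2341–2378: 29 common + 9 leap = 29×365 + 9×366 = 13879 days.
Total: 212 + 13879 + 275 = 14366 days.
14366 mod 7 = 2, so 2 days after Sunday is Tuesday.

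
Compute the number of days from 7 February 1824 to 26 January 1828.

1449

Day-of-year of February 7, 1824: 38.
Day-of-year of January 26, 1828: 26.
1824 has 366 days, so 366 − 38 = 328 days remain in 1824.
Full years: 1825: 365; 1826: 365; 1827: 365. Sum = 1095.
Total: 328 + 1095 + 26 = 1449 days.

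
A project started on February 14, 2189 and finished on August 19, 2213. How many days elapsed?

8951

Day-of-year of February 14, 2189: 45.
Day-of-year of August 19, 2213: 231.
2189 has 365 days, so 365 − 45 = 320 days remain in 2189.
Full years 2190–2212: 18 common + 5 leap = 18×365 + 5×366 = 8400 days.
Total: 320 + 8400 + 231 = 8951 days.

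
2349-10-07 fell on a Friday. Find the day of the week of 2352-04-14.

October 7, 2349 → October 7, 2350: 365 days.
October 7, 2350 → October 7, 2351: 365 days.
October 2351: 31 − 7 = 24 days remain.
Then November (30), December (31), January (31), February 2352 (29), March (31): 30 + 31 + 31 + 29 + 31 = 152 days.
April 1–14, 2352: 14 days.
Residual: 190 days.
Total: 920 days.
920 mod 7 = 3, so 3 days after Friday is Monday.

Monday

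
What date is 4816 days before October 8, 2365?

August 1, 2352

Count 4816 days before October 8, 2365:
Day-of-year of August 1, 2352: 214.
Day-of-year of October 8, 2365: 281.
2352 has 366 days, so 366 − 214 = 152 days remain in 2352.
Full years 2353–2364: 9 common + 3 leap = 9×365 + 3×366 = 4383 days.
Total: 152 + 4383 + 281 = 4816 days.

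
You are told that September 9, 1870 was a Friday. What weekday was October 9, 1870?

Sunday

September 1870: 30 − 9 = 21 days remain.
October 1–9, 1870: 9 days.
Total: 21 + 9 = 30 days.
30 mod 7 = 2, so 2 days after Friday is Sunday.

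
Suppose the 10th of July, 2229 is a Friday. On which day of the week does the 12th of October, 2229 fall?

Monday

July 2229: 31 − 10 = 21 days remain.
Then August (31), September (30): 31 + 30 = 61 days.
October 1–12, 2229: 12 days.
Total: 21 + 61 + 12 = 94 days.
94 mod 7 = 3, so 3 days after Friday is Monday.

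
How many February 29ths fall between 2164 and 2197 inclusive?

9

Years divisible by 4 in [2164, 2197]: 2164, 2168, 2172, 2176, 2180, 2184, 2188, 2192, 2196.
No century exceptions apply. Count: 9.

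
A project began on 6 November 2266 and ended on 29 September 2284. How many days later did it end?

6537

From November 6, 2266 to November 6, 2283: 17 years, of which 4 contain a Feb 29 — 13×365 + 4×366 = 6209 days.
November 2283: 30 − 6 = 24 days remain.
Then 9 full months totalling 275 days.
September 1–29, 2284: 29 days.
Residual: 328 days.
Total: 6537 days.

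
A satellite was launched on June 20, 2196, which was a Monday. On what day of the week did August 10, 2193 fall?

Saturday

Count forward from the earlier date (August 10, 2193) to the later (June 20, 2196):
August 10, 2193 → August 10, 2194: 365 days.
August 10, 2194 → August 10, 2195: 365 days.
August 2195: 31 − 10 = 21 days remain.
Then 9 full months totalling 274 days.
June 1–20, 2196: 20 days.
Residual: 315 days.
Total: 1045 days.
1045 mod 7 = 2, so 2 days before Monday is Saturday.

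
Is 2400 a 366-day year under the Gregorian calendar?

2400 is a leap year (divisible by 400).

Yes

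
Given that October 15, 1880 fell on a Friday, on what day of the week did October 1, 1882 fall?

October 15, 1880 → October 15, 1881: 365 days.
October 1881: 31 − 15 = 16 days remain.
Then 11 full months totalling 334 days.
October 1, 1882: 1 day.
Residual: 351 days.
Total: 716 days.
716 mod 7 = 2, so 2 days after Friday is Sunday.

Sunday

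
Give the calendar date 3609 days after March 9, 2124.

January 25, 2134

Count 3609 days after March 9, 2124:
From March 9, 2124 to March 9, 2133: 9 years, of which 2 contain a Feb 29 — 7×365 + 2×366 = 3287 days.
March 2133: 31 − 9 = 22 days remain.
Then 9 full months totalling 275 days.
January 1–25, 2134: 25 days.
Residual: 322 days.
Total: 3609 days.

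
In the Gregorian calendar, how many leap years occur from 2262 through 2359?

Years divisible by 4: 2264, 2268, …, 2356 — 24 in all.
Of these, 2300 is divisible by 100 but not 400, so not leap.
Leap years: 24 − 1 = 23.

23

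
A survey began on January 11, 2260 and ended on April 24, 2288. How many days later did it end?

Day-of-year of January 11, 2260: 11.
Day-of-year of April 24, 2288: 115.
2260 has 366 days, so 366 − 11 = 355 days remain in 2260.
Full years 2261–2287: 21 common + 6 leap = 21×365 + 6×366 = 9861 days.
Total: 355 + 9861 + 115 = 10331 days.

10331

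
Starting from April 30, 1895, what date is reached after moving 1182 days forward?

July 25, 1898

Count 1182 days after April 30, 1895:
Day-of-year of April 30, 1895: 120.
Day-of-year of July 25, 1898: 206.
1895 has 365 days, so 365 − 120 = 245 days remain in 1895.
Full years: 1896: 366; 1897: 365. Sum = 731.
Total: 245 + 731 + 206 = 1182 days.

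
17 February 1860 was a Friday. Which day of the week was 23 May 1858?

Count forward from the earlier date (May 23, 1858) to the later (February 17, 1860):
Day-of-year of May 23, 1858: 143.
Day-of-year of February 17, 1860: 48.
1858 has 365 days, so 365 − 143 = 222 days remain in 1858.
Full years: 1859: 365. Sum = 365.
Total: 222 + 365 + 48 = 635 days.
635 mod 7 = 5, so 5 days before Friday is Sunday.

Sunday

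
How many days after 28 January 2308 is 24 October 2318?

Day-of-year of January 28, 2308: 28.
Day-of-year of October 24, 2318: 297.
2308 has 366 days, so 366 − 28 = 338 days remain in 2308.
Full years 2309–2317: 7 common + 2 leap = 7×365 + 2×366 = 3287 days.
Total: 338 + 3287 + 297 = 3922 days.

3922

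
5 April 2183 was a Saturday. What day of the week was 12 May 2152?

Count forward from the earlier date (May 12, 2152) to the later (April 5, 2183):
Day-of-year of May 12, 2152: 133.
Day-of-year of April 5, 2183: 95.
2152 has 366 days, so 366 − 133 = 233 days remain in 2152.
Full years 2153–2182: 23 common + 7 leap = 23×365 + 7×366 = 10957 days.
Total: 233 + 10957 + 95 = 11285 days.
11285 mod 7 = 1, so 1 day before Saturday is Friday.

Friday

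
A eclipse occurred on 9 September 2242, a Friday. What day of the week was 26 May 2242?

Count forward from the earlier date (May 26, 2242) to the later (September 9, 2242):
May 2242: 31 − 26 = 5 days remain.
Then June (30), July (31), August (31): 30 + 31 + 31 = 92 days.
September 1–9, 2242: 9 days.
Total: 5 + 92 + 9 = 106 days.
106 mod 7 = 1, so 1 day before Friday is Thursday.

Thursday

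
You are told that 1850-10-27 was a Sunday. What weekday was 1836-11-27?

Count forward from the earlier date (November 27, 1836) to the later (October 27, 1850):
From November 27, 1836 to November 27, 1849: 13 years, of which 3 contain a Feb 29 — 10×365 + 3×366 = 4748 days.
November 1849: 30 − 27 = 3 days remain.
Then 10 full months totalling 304 days.
October 1–27, 1850: 27 days.
Residual: 334 days.
Total: 5082 days.
5082 is a multiple of 7, so 1836-11-27 falls on the same weekday: Sunday.

Sunday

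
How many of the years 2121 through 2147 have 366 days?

6

Years divisible by 4 in [2121, 2147]: 2124, 2128, 2132, 2136, 2140, 2144.
No century exceptions apply. Count: 6.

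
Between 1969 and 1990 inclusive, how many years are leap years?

5

Years divisible by 4 in [1969, 1990]: 1972, 1976, 1980, 1984, 1988.
No century exceptions apply. Count: 5.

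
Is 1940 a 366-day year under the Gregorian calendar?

1940 is a leap year.

Yes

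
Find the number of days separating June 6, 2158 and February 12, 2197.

Day-of-year of June 6, 2158: 157.
Day-of-year of February 12, 2197: 43.
2158 has 365 days, so 365 − 157 = 208 days remain in 2158.
Full years 2159–2196: 28 common + 10 leap = 28×365 + 10×366 = 13880 days.
Total: 208 + 13880 + 43 = 14131 days.

14131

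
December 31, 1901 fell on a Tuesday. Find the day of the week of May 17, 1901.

Count forward from the earlier date (May 17, 1901) to the later (December 31, 1901):
May 1901: 31 − 17 = 14 days remain.
Then June (30), July (31), August (31), September (30), October (31), November (30): 30 + 31 + 31 + 30 + 31 + 30 = 183 days.
December 1–31, 1901: 31 days.
Total: 14 + 183 + 31 = 228 days.
228 mod 7 = 4, so 4 days before Tuesday is Friday.

Friday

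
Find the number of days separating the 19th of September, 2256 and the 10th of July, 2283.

From September 19, 2256 to September 19, 2282: 26 years, of which 6 contain a Feb 29 — 20×365 + 6×366 = 9496 days.
September 2282: 30 − 19 = 11 days remain.
Then 9 full months totalling 273 days.
July 1–10, 2283: 10 days.
Residual: 294 days.
Total: 9790 days.

9790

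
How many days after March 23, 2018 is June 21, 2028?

From March 23, 2018 to March 23, 2028: 10 years, of which 3 contain a Feb 29 — 7×365 + 3×366 = 3653 days.
March 2028: 31 − 23 = 8 days remain.
Then April (30), May (31): 30 + 31 = 61 days.
June 1–21, 2028: 21 days.
Residual: 90 days.
Total: 3743 days.

3743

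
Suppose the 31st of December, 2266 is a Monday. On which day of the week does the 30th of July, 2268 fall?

December 31, 2266 → December 31, 2267: 365 days.
December 2267: 31 − 31 = 0 days remain.
Then January (31), February 2268 (29), March (31), April (30), May (31), June (30): 31 + 29 + 31 + 30 + 31 + 30 = 182 days.
July 1–30, 2268: 30 days.
Residual: 212 days.
Total: 577 days.
577 mod 7 = 3, so 3 days after Monday is Thursday.

Thursday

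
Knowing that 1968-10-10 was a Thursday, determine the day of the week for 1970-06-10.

October 1968: 31 − 10 = 21 days remain.
Then 19 full months totalling 577 days.
June 1–10, 1970: 10 days.
Total: 21 + 577 + 10 = 608 days.
608 mod 7 = 6, so 6 days after Thursday is Wednesday.

Wednesday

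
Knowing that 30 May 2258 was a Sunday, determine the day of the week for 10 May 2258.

Monday

Count forward from the earlier date (May 10, 2258) to the later (May 30, 2258):
Within May 2258: 30 − 10 = 20 days.
20 mod 7 = 6, so 6 days before Sunday is Monday.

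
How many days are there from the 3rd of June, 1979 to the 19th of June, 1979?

Within June 1979: 19 − 3 = 16 days.

16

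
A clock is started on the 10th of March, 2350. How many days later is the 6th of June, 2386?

From March 10, 2350 to March 10, 2386: 36 years, of which 9 contain a Feb 29 — 27×365 + 9×366 = 13149 days.
March 2386: 31 − 10 = 21 days remain.
Then April (30), May (31): 30 + 31 = 61 days.
June 1–6, 2386: 6 days.
Residual: 88 days.
Total: 13237 days.

13237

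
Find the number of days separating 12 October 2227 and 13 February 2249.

7795

From October 12, 2227 to October 12, 2248: 21 years, of which 6 contain a Feb 29 — 15×365 + 6×366 = 7671 days.
October 2248: 31 − 12 = 19 days remain.
Then November (30), December (31), January (31): 30 + 31 + 31 = 92 days.
February 1–13, 2249: 13 days (2249 is not a leap year).
Residual: 124 days.
Total: 7795 days.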